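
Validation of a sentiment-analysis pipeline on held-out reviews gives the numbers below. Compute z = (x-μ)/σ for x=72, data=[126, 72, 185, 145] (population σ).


μ = 132, σ = 40.6633
z = (72 - 132)/40.6633 = -1.4755

-1.4755


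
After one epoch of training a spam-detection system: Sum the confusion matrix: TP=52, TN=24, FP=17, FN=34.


Total = TP + TN + FP + FN
= 52 + 24 + 17 + 34
= 127
(Predicted positive: 69, predicted negative: 58)

127


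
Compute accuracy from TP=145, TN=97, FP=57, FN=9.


Accuracy = (TP+TN)/(TP+TN+FP+FN)
= (145+97)/(308)
= 242/308 = 78.57%

78.57%


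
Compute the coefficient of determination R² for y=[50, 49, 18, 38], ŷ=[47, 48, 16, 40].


ȳ = 38.75
SS_res = Σ(y-ŷ)² = 18
SS_tot = Σ(y-ȳ)² = 662.75
R² = 1 - SS_res/SS_tot = 1 - 0.0272 = 0.9728

0.9728


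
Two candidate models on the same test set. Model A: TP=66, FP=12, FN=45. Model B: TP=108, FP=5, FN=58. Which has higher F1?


Model A: P=66/78=0.8462, R=66/111=0.5946, F1=2PR/(P+R)=2TP/(2TP+FP+FN)=132/189=0.6984
Model B: P=108/113=0.9558, R=108/166=0.6506, F1=2PR/(P+R)=2TP/(2TP+FP+FN)=216/279=0.7742
0.6984 < 0.7742 → Model B

Model B


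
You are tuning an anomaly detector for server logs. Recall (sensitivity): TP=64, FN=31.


Recall = TP/(TP+FN)
= 64/(64+31)
= 64/95 = 67.37%

67.37%


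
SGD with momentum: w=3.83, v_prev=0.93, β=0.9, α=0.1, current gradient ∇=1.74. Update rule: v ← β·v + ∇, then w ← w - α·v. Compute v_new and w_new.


v_new = 0.9·0.93 + 1.74 = 0.837 + 1.74 = 2.577
w_new = 3.83 - 0.1·2.577 = 3.83 - 0.2577 = 3.5723

v_new=2.577, w_new=3.5723


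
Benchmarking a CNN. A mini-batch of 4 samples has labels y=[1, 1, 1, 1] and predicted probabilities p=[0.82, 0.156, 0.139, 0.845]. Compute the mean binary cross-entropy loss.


L[0] = -ln(0.82) = 0.1985
L[1] = -ln(0.156) = 1.8579
L[2] = -ln(0.139) = 1.9733
L[3] = -ln(0.845) = 0.1684
mean = (0.1985 + 1.8579 + 1.9733 + 0.1684)/4 = 1.0495

1.0495


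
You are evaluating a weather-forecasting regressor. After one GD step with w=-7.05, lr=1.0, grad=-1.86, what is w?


w_new = w - α·∇
= -7.05 - 1.0·-1.86
= -7.05 + 1.86
= -5.19

-5.19


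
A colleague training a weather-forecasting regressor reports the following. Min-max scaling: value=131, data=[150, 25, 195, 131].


min=25, max=195
(131-25)/(195-25) = 106/170 = 0.6235

0.6235


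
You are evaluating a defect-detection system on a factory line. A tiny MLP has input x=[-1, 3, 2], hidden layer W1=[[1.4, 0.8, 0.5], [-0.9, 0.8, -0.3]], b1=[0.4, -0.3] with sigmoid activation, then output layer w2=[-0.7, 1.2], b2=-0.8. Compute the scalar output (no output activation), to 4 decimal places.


z1[0] = (1.4)·(-1) + (0.8)·(3) + (0.5)·(2) + 0.4 = 2.4
z1[1] = (-0.9)·(-1) + (0.8)·(3) + (-0.3)·(2) - 0.3 = 2.4
h = sigmoid(z1) = [0.9168, 0.9168]
output = (-0.7)·(0.9168) + (1.2)·(0.9168) - 0.8 = -0.3416

-0.3416


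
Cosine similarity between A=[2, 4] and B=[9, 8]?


A·B = 2·9 + 4·8 = 50
‖A‖ = √20 = 4.4721, ‖B‖ = √145 = 12.0416
cos = 50/(√20·√145) = 50/√2900 = 0.9285

0.9285


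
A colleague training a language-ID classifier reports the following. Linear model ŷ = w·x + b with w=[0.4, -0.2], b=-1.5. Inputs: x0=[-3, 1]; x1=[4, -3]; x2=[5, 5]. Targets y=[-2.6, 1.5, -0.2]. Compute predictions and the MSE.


ŷ0 = (0.4)·(-3) + (-0.2)·(1) - 1.5 = -2.9
ŷ1 = (0.4)·(4) + (-0.2)·(-3) - 1.5 = 0.7
ŷ2 = (0.4)·(5) + (-0.2)·(5) - 1.5 = -0.5
errors² = [0.09, 0.64, 0.09]
MSE = 0.8200/3 = 0.2733

0.2733


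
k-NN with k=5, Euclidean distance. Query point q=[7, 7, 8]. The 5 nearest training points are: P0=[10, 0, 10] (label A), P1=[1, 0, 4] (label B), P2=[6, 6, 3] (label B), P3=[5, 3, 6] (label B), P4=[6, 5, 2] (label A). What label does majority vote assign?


d(q,P0) = 7.874  (label A)
d(q,P1) = 10.0499  (label B)
d(q,P2) = 5.1962  (label B)
d(q,P3) = 4.899  (label B)
d(q,P4) = 6.4031  (label A)
Votes: A=2, B=3
Majority → B

B


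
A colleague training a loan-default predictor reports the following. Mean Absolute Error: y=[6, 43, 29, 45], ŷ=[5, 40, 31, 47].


Absolute errors: |6-5|=1, |43-40|=3, |29-31|=2, |45-47|=2
Sum = 8
MAE = 8/4 = 2

2


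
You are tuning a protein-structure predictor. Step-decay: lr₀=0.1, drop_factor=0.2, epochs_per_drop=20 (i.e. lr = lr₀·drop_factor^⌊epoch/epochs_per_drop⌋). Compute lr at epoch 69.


n_drops = ⌊69/20⌋ = 3
lr = 0.1·0.2^3 = 0.1·0.008 = 0.0008

0.0008


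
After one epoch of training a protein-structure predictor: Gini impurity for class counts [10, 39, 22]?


Probabilities: [10/71, 39/71, 22/71] ≈ [0.1408, 0.5493, 0.3099]
Σpᵢ² = (100 + 1521 + 484)/71² = 2105/5041
Gini = 1 - Σpᵢ² = 1 - 2105/5041 = 0.5824

0.5824


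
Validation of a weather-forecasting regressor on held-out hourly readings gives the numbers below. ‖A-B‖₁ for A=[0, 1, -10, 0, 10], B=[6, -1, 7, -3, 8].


d = |0-6| + |1+ 1| + |-10-7| + |0+ 3| + |10-8|
  = 6 + 2 + 17 + 3 + 2
  = 30

30


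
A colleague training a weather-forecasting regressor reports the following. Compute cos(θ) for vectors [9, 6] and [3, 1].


A·B = 9·3 + 6·1 = 33
‖A‖ = √117 = 10.8167, ‖B‖ = √10 = 3.1623
cos = 33/(√117·√10) = 33/√1170 = 0.9648

0.9648


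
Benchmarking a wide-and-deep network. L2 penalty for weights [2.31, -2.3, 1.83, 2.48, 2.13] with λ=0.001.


‖w‖₂² = (2.31)² + (-2.3)² + (1.83)² + (2.48)² + (2.13)²
     = 5.3361 + 5.29 + 3.3489 + 6.1504 + 4.5369
     = 24.6623
λ·‖w‖₂² = 0.001·24.6623 = 0.024662

0.024662


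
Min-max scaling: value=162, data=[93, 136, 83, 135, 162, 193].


min=83, max=193
(162-83)/(193-83) = 79/110 = 0.7182

0.7182


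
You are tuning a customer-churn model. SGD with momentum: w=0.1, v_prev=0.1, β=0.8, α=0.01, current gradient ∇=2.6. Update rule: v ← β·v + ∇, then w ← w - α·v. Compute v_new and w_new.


v_new = 0.8·0.1 + 2.6 = 0.08 + 2.6 = 2.68
w_new = 0.1 - 0.01·2.68 = 0.1 - 0.0268 = 0.0732

v_new=2.68, w_new=0.0732


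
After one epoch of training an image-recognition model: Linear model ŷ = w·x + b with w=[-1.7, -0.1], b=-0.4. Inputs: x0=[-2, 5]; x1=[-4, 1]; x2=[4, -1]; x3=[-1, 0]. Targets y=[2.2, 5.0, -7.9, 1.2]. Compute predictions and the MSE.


ŷ0 = (-1.7)·(-2) + (-0.1)·(5) - 0.4 = 2.5
ŷ1 = (-1.7)·(-4) + (-0.1)·(1) - 0.4 = 6.3
ŷ2 = (-1.7)·(4) + (-0.1)·(-1) - 0.4 = -7.1
ŷ3 = (-1.7)·(-1) + (-0.1)·(0) - 0.4 = 1.3
errors² = [0.09, 1.69, 0.64, 0.01]
MSE = 2.4300/4 = 0.6075

0.6075


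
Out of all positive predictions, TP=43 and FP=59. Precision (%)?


Precision = TP/(TP+FP)
= 43/(43+59)
= 43/102 = 42.16%

42.16%


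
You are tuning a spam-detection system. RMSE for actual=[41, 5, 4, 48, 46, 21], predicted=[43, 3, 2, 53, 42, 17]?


MSE = 69/6 = 11.5
RMSE = √(69/6) = 3.3912

3.3912


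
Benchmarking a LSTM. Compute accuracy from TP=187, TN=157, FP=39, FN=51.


Accuracy = (TP+TN)/(TP+TN+FP+FN)
= (187+157)/(434)
= 344/434 = 79.26%

79.26%


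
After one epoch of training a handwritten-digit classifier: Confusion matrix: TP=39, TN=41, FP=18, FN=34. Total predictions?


Total = TP + TN + FP + FN
= 39 + 41 + 18 + 34
= 132
(Predicted positive: 57, predicted negative: 75)

132


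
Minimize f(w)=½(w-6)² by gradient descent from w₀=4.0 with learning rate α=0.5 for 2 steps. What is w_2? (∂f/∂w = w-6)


step 1: grad = 4-6 = -2; w = 4 - 0.5·(-2) = 5
step 2: grad = 5-6 = -1; w = 5 - 0.5·(-1) = 5.5

5.5


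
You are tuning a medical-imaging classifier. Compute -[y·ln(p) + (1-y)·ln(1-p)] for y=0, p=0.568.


BCE = -[y·ln(p) + (1-y)·ln(1-p)]
= -0 - 1·ln(1-0.568)
= -ln(0.432) = 0.8393

0.8393


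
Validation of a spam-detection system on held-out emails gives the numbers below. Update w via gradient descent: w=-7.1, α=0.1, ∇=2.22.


w_new = w - α·∇
= -7.1 - 0.1·2.22
= -7.1 - 0.222
= -7.322

-7.322


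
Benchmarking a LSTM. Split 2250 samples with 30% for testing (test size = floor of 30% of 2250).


Test = ⌊2250·30/100⌋ = 675
Train = 2250 - 675 = 1575

Train: 1575, Test: 675


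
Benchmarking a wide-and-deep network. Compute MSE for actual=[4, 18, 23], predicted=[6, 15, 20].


Squared errors: (4-6)²=4, (18-15)²=9, (23-20)²=9
Sum = 22
MSE = 22/3 = 22/3

22/3


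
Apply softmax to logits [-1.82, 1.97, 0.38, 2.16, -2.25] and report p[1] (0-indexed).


Exponentials: e^-1.82=0.162, e^1.97=7.1707, e^0.38=1.4623, e^2.16=8.6711, e^-2.25=0.1054
Sum = 17.5715
Softmax = [0.0092, 0.4081, 0.0832, 0.4935, 0.006]
p[1] = 7.1707/17.5715 = 0.4081

0.4081


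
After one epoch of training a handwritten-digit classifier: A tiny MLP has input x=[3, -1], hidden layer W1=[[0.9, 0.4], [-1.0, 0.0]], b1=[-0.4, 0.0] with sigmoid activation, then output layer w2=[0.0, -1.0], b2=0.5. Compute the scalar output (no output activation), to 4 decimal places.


z1[0] = (0.9)·(3) + (0.4)·(-1) - 0.4 = 1.9
z1[1] = (-1.0)·(3) + (0.0)·(-1) + 0.0 = -3.0
h = sigmoid(z1) = [0.8699, 0.0474]
output = (0.0)·(0.8699) + (-1.0)·(0.0474) + 0.5 = 0.4526

0.4526


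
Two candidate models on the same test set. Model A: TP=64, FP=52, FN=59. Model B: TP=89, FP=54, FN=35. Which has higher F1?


Model A: P=64/116=0.5517, R=64/123=0.5203, F1=2PR/(P+R)=2TP/(2TP+FP+FN)=128/239=0.5356
Model B: P=89/143=0.6224, R=89/124=0.7177, F1=2PR/(P+R)=2TP/(2TP+FP+FN)=178/267=0.6667
0.5356 < 0.6667 → Model B

Model B


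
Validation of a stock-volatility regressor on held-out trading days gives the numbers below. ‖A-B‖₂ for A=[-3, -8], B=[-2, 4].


d = √((-3+ 2)² + (-8-4)²)
  = √(1 + 144)
  = √145 = 12.0416

12.0416


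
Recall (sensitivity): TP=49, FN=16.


Recall = TP/(TP+FN)
= 49/(49+16)
= 49/65 = 75.38%

75.38%


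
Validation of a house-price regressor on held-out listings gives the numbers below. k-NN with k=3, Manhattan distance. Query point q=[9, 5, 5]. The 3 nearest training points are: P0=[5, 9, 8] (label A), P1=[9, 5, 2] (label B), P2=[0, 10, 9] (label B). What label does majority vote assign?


d(q,P0) = 11  (label A)
d(q,P1) = 3  (label B)
d(q,P2) = 18  (label B)
Votes: A=1, B=2
Majority → B

B


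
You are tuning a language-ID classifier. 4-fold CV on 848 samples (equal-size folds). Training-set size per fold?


Fold size = 848/4 = 212
Training per fold = 848 - 212 = 636

636


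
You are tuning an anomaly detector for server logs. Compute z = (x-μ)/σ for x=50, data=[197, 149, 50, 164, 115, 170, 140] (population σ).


μ = 140.7143, σ = 43.9601
z = (50 - 140.7143)/43.9601 = -2.0636

-2.0636


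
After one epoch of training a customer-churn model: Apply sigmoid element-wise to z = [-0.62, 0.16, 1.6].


σ(-0.62) = 1/(1+e^0.62) = 0.3498
σ(0.16) = 1/(1+e^-0.16) = 0.5399
σ(1.6) = 1/(1+e^-1.6) = 0.832
result = [0.3498, 0.5399, 0.832]

[0.3498, 0.5399, 0.832]


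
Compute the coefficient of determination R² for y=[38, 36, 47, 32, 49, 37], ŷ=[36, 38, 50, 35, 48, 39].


ȳ = 39.8333
SS_res = Σ(y-ŷ)² = 31
SS_tot = Σ(y-ȳ)² = 222.83
R² = 1 - SS_res/SS_tot = 1 - 0.1391 = 0.8609

0.8609


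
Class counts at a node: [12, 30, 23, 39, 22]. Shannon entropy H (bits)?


Probabilities: [12/126, 30/126, 23/126, 39/126, 22/126] ≈ [0.0952, 0.2381, 0.1825, 0.3095, 0.1746]
H = -((12/126)·log₂(12/126) + (30/126)·log₂(30/126) + (23/126)·log₂(23/126) + (39/126)·log₂(39/126) + (22/126)·log₂(22/126))
  = 2.2272 bits

2.2272 bits


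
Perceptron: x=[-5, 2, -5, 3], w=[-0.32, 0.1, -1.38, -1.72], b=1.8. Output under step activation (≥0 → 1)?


z = (-5)·(-0.32) + (2)·(0.1) + (-5)·(-1.38) + (3)·(-1.72) + 1.8
  = 5.34
step(z) = 1 (z≥0)

1


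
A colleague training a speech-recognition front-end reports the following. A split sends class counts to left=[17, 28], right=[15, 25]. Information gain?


Parent = [32, 53], H_parent = 0.9555
H_left = 0.9565 (n=45), H_right = 0.9544 (n=40)
H_children = (45/85)·0.9565 + (40/85)·0.9544 = 0.9555
IG = 0.9555 - 0.9555 = 0.0

0.0


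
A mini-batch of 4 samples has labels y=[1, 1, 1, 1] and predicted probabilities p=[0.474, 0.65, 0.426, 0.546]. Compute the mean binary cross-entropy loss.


L[0] = -ln(0.474) = 0.7465
L[1] = -ln(0.65) = 0.4308
L[2] = -ln(0.426) = 0.8533
L[3] = -ln(0.546) = 0.6051
mean = (0.7465 + 0.4308 + 0.8533 + 0.6051)/4 = 0.6589

0.6589


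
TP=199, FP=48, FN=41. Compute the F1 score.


Precision = 199/247 = 0.8057
Recall = 199/240 = 0.8292
F1 = 2·P·R/(P+R) = 2·TP/(2·TP+FP+FN) = 398/(398+48+41) = 398/487 = 0.8172

0.8172


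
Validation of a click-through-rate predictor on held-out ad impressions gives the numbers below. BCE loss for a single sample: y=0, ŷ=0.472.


BCE = -[y·ln(p) + (1-y)·ln(1-p)]
= -0 - 1·ln(1-0.472)
= -ln(0.528) = 0.6387

0.6387


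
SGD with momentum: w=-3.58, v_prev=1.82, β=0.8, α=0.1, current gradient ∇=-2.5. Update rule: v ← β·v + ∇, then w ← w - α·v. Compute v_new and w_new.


v_new = 0.8·1.82 - 2.5 = 1.456 - 2.5 = -1.044
w_new = -3.58 - 0.1·-1.044 = -3.58 + 0.1044 = -3.4756

v_new=-1.044, w_new=-3.4756


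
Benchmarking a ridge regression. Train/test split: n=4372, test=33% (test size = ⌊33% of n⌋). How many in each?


Test = ⌊4372·33/100⌋ = 1442
Train = 4372 - 1442 = 2930

Train: 2930, Test: 1442


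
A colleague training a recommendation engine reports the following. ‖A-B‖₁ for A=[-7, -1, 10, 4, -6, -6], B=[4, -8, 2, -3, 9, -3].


d = |-7-4| + |-1+ 8| + |10-2| + |4+ 3| + |-6-9| + |-6+ 3|
  = 11 + 7 + 8 + 7 + 15 + 3
  = 51

51


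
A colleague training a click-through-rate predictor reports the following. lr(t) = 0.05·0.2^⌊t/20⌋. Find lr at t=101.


n_drops = ⌊101/20⌋ = 5
lr = 0.05·0.2^5 = 0.05·0.00032 = 0.000016

0.000016


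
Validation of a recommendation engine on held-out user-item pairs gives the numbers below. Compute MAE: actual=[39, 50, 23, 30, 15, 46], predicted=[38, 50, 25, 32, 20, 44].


Absolute errors: |39-38|=1, |50-50|=0, |23-25|=2, |30-32|=2, |15-20|=5, |46-44|=2
Sum = 12
MAE = 12/6 = 2

2


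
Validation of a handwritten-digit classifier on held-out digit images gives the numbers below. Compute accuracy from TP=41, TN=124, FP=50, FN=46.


Accuracy = (TP+TN)/(TP+TN+FP+FN)
= (41+124)/(261)
= 165/261 = 63.22%

63.22%


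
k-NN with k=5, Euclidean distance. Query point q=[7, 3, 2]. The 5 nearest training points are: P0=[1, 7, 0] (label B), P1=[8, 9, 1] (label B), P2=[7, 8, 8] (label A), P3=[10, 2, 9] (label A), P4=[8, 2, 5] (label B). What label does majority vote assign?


d(q,P0) = 7.4833  (label B)
d(q,P1) = 6.1644  (label B)
d(q,P2) = 7.8102  (label A)
d(q,P3) = 7.6811  (label A)
d(q,P4) = 3.3166  (label B)
Votes: A=2, B=3
Majority → B

B


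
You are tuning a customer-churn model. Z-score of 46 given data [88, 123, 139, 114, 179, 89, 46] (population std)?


μ = 111.1429, σ = 39.2771
z = (46 - 111.1429)/39.2771 = -1.6585

-1.6585


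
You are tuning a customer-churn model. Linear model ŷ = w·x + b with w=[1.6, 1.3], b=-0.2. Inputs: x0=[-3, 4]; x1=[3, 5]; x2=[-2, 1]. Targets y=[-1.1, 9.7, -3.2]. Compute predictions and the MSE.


ŷ0 = (1.6)·(-3) + (1.3)·(4) - 0.2 = 0.2
ŷ1 = (1.6)·(3) + (1.3)·(5) - 0.2 = 11.1
ŷ2 = (1.6)·(-2) + (1.3)·(1) - 0.2 = -2.1
errors² = [1.69, 1.96, 1.21]
MSE = 4.8600/3 = 1.62

1.62


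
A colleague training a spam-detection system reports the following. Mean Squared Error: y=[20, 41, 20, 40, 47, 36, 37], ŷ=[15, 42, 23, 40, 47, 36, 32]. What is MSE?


Squared errors: (20-15)²=25, (41-42)²=1, (20-23)²=9, (40-40)²=0, (47-47)²=0, (36-36)²=0, (37-32)²=25
Sum = 60
MSE = 60/7 = 60/7

60/7


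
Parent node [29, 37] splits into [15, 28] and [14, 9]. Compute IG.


Parent = [29, 37], H_parent = 0.9894
H_left = 0.933 (n=43), H_right = 0.9656 (n=23)
H_children = (43/66)·0.933 + (23/66)·0.9656 = 0.9444
IG = 0.9894 - 0.9444 = 0.045

0.045


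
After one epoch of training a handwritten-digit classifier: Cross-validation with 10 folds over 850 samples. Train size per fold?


Fold size = 850/10 = 85
Training per fold = 850 - 85 = 765

765


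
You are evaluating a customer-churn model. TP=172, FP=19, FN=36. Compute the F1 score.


Precision = 172/191 = 0.9005
Recall = 172/208 = 0.8269
F1 = 2·P·R/(P+R) = 2·TP/(2·TP+FP+FN) = 344/(344+19+36) = 344/399 = 0.8622

0.8622


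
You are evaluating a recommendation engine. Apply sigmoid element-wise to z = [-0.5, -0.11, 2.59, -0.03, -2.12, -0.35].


σ(-0.5) = 1/(1+e^0.5) = 0.3775
σ(-0.11) = 1/(1+e^0.11) = 0.4725
σ(2.59) = 1/(1+e^-2.59) = 0.9302
σ(-0.03) = 1/(1+e^0.03) = 0.4925
σ(-2.12) = 1/(1+e^2.12) = 0.1072
σ(-0.35) = 1/(1+e^0.35) = 0.4134
result = [0.3775, 0.4725, 0.9302, 0.4925, 0.1072, 0.4134]

[0.3775, 0.4725, 0.9302, 0.4925, 0.1072, 0.4134]


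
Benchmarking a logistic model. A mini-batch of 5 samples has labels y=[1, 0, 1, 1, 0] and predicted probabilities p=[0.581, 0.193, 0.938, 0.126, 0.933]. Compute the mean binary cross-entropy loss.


L[0] = -ln(0.581) = 0.543
L[1] = -ln(1-0.193) = -ln(0.807) = 0.2144
L[2] = -ln(0.938) = 0.064
L[3] = -ln(0.126) = 2.0715
L[4] = -ln(1-0.933) = -ln(0.067) = 2.7031
mean = (0.543 + 0.2144 + 0.064 + 2.0715 + 2.7031)/5 = 1.1192

1.1192


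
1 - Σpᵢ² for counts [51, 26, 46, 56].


Probabilities: [51/179, 26/179, 46/179, 56/179] ≈ [0.2849, 0.1453, 0.257, 0.3128]
Σpᵢ² = (2601 + 676 + 2116 + 3136)/179² = 8529/32041
Gini = 1 - Σpᵢ² = 1 - 8529/32041 = 0.7338

0.7338


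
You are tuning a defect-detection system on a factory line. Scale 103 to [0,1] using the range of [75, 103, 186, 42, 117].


min=42, max=186
(103-42)/(186-42) = 61/144 = 0.4236

0.4236


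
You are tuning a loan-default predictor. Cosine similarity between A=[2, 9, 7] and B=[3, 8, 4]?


A·B = 2·3 + 9·8 + 7·4 = 106
‖A‖ = √134 = 11.5758, ‖B‖ = √89 = 9.434
cos = 106/(√134·√89) = 106/√11926 = 0.9706

0.9706


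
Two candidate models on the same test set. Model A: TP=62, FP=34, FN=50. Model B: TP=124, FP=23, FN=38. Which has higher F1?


Model A: P=62/96=0.6458, R=62/112=0.5536, F1=2PR/(P+R)=2TP/(2TP+FP+FN)=124/208=0.5962
Model B: P=124/147=0.8435, R=124/162=0.7654, F1=2PR/(P+R)=2TP/(2TP+FP+FN)=248/309=0.8026
0.5962 < 0.8026 → Model B

Model B


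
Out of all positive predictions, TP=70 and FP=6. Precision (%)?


Precision = TP/(TP+FP)
= 70/(70+6)
= 70/76 = 92.11%

92.11%


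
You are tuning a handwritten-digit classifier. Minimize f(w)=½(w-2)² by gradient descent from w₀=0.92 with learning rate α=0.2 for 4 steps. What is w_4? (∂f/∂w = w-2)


step 1: grad = 0.92-2 = -1.08; w = 0.92 - 0.2·(-1.08) = 1.136
step 2: grad = 1.136-2 = -0.864; w = 1.136 - 0.2·(-0.864) = 1.3088
step 3: grad = 1.3088-2 = -0.6912; w = 1.3088 - 0.2·(-0.6912) = 1.44704
step 4: grad = 1.44704-2 = -0.55296; w = 1.44704 - 0.2·(-0.55296) = 1.557632

1.557632


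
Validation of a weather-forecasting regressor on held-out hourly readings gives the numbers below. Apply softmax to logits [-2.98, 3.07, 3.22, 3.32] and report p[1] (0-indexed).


Exponentials: e^-2.98=0.0508, e^3.07=21.5419, e^3.22=25.0281, e^3.32=27.6604
Sum = 74.2812
Softmax = [0.0007, 0.29, 0.3369, 0.3724]
p[1] = 21.5419/74.2812 = 0.29

0.29


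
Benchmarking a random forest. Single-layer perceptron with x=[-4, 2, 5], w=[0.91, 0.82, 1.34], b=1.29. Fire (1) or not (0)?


z = (-4)·(0.91) + (2)·(0.82) + (5)·(1.34) + 1.29
  = 5.99
step(z) = 1 (z≥0)

1


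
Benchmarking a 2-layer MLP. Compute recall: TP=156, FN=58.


Recall = TP/(TP+FN)
= 156/(156+58)
= 156/214 = 72.9%

72.9%


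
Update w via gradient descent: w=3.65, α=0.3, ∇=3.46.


w_new = w - α·∇
= 3.65 - 0.3·3.46
= 3.65 - 1.038
= 2.612

2.612


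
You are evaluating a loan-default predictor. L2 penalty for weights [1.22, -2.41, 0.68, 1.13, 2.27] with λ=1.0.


‖w‖₂² = (1.22)² + (-2.41)² + (0.68)² + (1.13)² + (2.27)²
     = 1.4884 + 5.8081 + 0.4624 + 1.2769 + 5.1529
     = 14.1887
λ·‖w‖₂² = 1.0·14.1887 = 14.1887

14.1887


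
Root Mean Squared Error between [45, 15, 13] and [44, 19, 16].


MSE = 26/3 = 8.6667
RMSE = √(26/3) = 2.9439

2.9439


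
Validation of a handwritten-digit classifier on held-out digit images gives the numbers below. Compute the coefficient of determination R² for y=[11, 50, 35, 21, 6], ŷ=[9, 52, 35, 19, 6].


ȳ = 24.6
SS_res = Σ(y-ŷ)² = 12
SS_tot = Σ(y-ȳ)² = 1297.2
R² = 1 - SS_res/SS_tot = 1 - 0.0093 = 0.9907

0.9907


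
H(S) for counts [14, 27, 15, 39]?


Probabilities: [14/95, 27/95, 15/95, 39/95] ≈ [0.1474, 0.2842, 0.1579, 0.4105]
H = -((14/95)·log₂(14/95) + (27/95)·log₂(27/95) + (15/95)·log₂(15/95) + (39/95)·log₂(39/95))
  = 1.8707 bits

1.8707 bits


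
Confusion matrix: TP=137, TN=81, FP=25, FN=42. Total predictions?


Total = TP + TN + FP + FN
= 137 + 81 + 25 + 42
= 285
(Predicted positive: 162, predicted negative: 123)

285


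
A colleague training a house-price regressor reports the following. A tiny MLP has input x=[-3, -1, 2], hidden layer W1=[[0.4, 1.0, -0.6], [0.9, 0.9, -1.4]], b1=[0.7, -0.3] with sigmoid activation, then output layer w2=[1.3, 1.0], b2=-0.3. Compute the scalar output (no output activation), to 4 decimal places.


z1[0] = (0.4)·(-3) + (1.0)·(-1) + (-0.6)·(2) + 0.7 = -2.7
z1[1] = (0.9)·(-3) + (0.9)·(-1) + (-1.4)·(2) - 0.3 = -6.7
h = sigmoid(z1) = [0.063, 0.0012]
output = (1.3)·(0.063) + (1.0)·(0.0012) - 0.3 = -0.2169

-0.2169


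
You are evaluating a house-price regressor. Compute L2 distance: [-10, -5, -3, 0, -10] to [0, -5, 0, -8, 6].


d = √((-10-0)² + (-5+ 5)² + (-3-0)² + (0+ 8)² + (-10-6)²)
  = √(100 + 0 + 9 + 64 + 256)
  = √429 = 20.7123

20.7123


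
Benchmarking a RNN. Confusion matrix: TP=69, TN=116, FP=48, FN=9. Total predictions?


Total = TP + TN + FP + FN
= 69 + 116 + 48 + 9
= 242
(Predicted positive: 117, predicted negative: 125)

242


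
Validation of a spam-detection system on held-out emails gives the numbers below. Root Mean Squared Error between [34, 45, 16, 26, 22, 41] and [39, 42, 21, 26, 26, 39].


MSE = 79/6 = 13.1667
RMSE = √(79/6) = 3.6286

3.6286


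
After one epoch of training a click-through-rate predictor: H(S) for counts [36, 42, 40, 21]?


Probabilities: [36/139, 42/139, 40/139, 21/139] ≈ [0.259, 0.3022, 0.2878, 0.1511]
H = -((36/139)·log₂(36/139) + (42/139)·log₂(42/139) + (40/139)·log₂(40/139) + (21/139)·log₂(21/139))
  = 1.9556 bits

1.9556 bits


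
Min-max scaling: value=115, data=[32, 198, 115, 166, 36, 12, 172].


min=12, max=198
(115-12)/(198-12) = 103/186 = 0.5538

0.5538


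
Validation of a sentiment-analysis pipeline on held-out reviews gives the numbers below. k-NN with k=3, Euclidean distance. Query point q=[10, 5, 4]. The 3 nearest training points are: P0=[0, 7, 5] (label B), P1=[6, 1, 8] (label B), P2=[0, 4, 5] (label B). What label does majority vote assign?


d(q,P0) = 10.247  (label B)
d(q,P1) = 6.9282  (label B)
d(q,P2) = 10.0995  (label B)
Votes: A=0, B=3
Majority → B

B


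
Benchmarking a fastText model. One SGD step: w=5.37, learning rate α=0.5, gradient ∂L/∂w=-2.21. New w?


w_new = w - α·∇
= 5.37 - 0.5·-2.21
= 5.37 + 1.105
= 6.475

6.475


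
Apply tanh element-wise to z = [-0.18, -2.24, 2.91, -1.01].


tanh(-0.18) = -0.1781
tanh(-2.24) = -0.9776
tanh(2.91) = 0.9941
tanh(-1.01) = -0.7658
result = [-0.1781, -0.9776, 0.9941, -0.7658]

[-0.1781, -0.9776, 0.9941, -0.7658]


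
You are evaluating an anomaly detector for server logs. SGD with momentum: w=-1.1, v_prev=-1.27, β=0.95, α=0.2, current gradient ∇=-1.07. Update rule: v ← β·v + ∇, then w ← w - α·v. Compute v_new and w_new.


v_new = 0.95·-1.27 - 1.07 = -1.2065 - 1.07 = -2.2765
w_new = -1.1 - 0.2·-2.2765 = -1.1 + 0.4553 = -0.6447

v_new=-2.2765, w_new=-0.6447


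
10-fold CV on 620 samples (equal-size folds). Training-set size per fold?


Fold size = 620/10 = 62
Training per fold = 620 - 62 = 558

558


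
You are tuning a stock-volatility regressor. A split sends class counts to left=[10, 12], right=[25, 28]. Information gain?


Parent = [35, 40], H_parent = 0.9968
H_left = 0.994 (n=22), H_right = 0.9977 (n=53)
H_children = (22/75)·0.994 + (53/75)·0.9977 = 0.9966
IG = 0.9968 - 0.9966 = 0.0002

0.0002


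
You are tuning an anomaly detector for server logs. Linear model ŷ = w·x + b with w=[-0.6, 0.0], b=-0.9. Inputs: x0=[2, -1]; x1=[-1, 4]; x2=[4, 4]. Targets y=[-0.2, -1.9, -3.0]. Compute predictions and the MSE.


ŷ0 = (-0.6)·(2) + (0.0)·(-1) - 0.9 = -2.1
ŷ1 = (-0.6)·(-1) + (0.0)·(4) - 0.9 = -0.3
ŷ2 = (-0.6)·(4) + (0.0)·(4) - 0.9 = -3.3
errors² = [3.61, 2.56, 0.09]
MSE = 6.2600/3 = 2.0867

2.0867


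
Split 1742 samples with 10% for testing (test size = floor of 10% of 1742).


Test = ⌊1742·10/100⌋ = 174
Train = 1742 - 174 = 1568

Train: 1568, Test: 174


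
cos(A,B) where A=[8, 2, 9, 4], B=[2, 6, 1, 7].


A·B = 8·2 + 2·6 + 9·1 + 4·7 = 65
‖A‖ = √165 = 12.8452, ‖B‖ = √90 = 9.4868
cos = 65/(√165·√90) = 65/√14850 = 0.5334

0.5334


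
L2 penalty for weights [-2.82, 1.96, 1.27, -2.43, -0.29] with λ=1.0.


‖w‖₂² = (-2.82)² + (1.96)² + (1.27)² + (-2.43)² + (-0.29)²
     = 7.9524 + 3.8416 + 1.6129 + 5.9049 + 0.0841
     = 19.3959
λ·‖w‖₂² = 1.0·19.3959 = 19.3959

19.3959


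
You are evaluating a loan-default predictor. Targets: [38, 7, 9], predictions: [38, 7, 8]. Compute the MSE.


Squared errors: (38-38)²=0, (7-7)²=0, (9-8)²=1
Sum = 1
MSE = 1/3 = 1/3

1/3


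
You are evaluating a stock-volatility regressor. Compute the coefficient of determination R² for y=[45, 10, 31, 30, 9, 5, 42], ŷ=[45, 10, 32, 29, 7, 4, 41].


ȳ = 24.5714
SS_res = Σ(y-ŷ)² = 8
SS_tot = Σ(y-ȳ)² = 1629.71
R² = 1 - SS_res/SS_tot = 1 - 0.0049 = 0.9951

0.9951


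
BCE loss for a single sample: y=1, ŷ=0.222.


BCE = -[y·ln(p) + (1-y)·ln(1-p)]
= -1·ln(0.222) - 0
= -ln(0.222) = 1.5051

1.5051


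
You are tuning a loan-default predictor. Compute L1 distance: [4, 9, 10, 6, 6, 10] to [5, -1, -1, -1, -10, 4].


d = |4-5| + |9+ 1| + |10+ 1| + |6+ 1| + |6+ 10| + |10-4|
  = 1 + 10 + 11 + 7 + 16 + 6
  = 51

51


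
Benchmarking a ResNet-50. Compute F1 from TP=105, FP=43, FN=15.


Precision = 105/148 = 0.7095
Recall = 105/120 = 0.875
F1 = 2·P·R/(P+R) = 2·TP/(2·TP+FP+FN) = 210/(210+43+15) = 210/268 = 0.7836

0.7836


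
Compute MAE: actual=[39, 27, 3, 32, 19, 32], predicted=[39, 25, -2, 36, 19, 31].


Absolute errors: |39-39|=0, |27-25|=2, |3+ 2|=5, |32-36|=4, |19-19|=0, |32-31|=1
Sum = 12
MAE = 12/6 = 2

2


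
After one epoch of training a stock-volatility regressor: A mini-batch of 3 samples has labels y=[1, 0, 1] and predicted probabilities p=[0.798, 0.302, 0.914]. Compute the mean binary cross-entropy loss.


L[0] = -ln(0.798) = 0.2256
L[1] = -ln(1-0.302) = -ln(0.698) = 0.3595
L[2] = -ln(0.914) = 0.0899
mean = (0.2256 + 0.3595 + 0.0899)/3 = 0.225

0.225


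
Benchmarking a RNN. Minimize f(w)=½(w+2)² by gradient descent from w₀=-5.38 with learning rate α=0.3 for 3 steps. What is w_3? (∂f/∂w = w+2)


step 1: grad = -5.38+2 = -3.38; w = -5.38 - 0.3·(-3.38) = -4.366
step 2: grad = -4.366+2 = -2.366; w = -4.366 - 0.3·(-2.366) = -3.6562
step 3: grad = -3.6562+2 = -1.6562; w = -3.6562 - 0.3·(-1.6562) = -3.15934

-3.15934


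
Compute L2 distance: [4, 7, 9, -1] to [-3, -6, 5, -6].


d = √((4+ 3)² + (7+ 6)² + (9-5)² + (-1+ 6)²)
  = √(49 + 169 + 16 + 25)
  = √259 = 16.0935

16.0935


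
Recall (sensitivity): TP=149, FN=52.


Recall = TP/(TP+FN)
= 149/(149+52)
= 149/201 = 74.13%

74.13%


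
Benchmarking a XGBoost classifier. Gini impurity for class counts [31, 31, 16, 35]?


Probabilities: [31/113, 31/113, 16/113, 35/113] ≈ [0.2743, 0.2743, 0.1416, 0.3097]
Σpᵢ² = (961 + 961 + 256 + 1225)/113² = 3403/12769
Gini = 1 - Σpᵢ² = 1 - 3403/12769 = 0.7335

0.7335


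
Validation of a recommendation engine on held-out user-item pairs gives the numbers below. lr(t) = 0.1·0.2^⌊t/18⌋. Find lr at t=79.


n_drops = ⌊79/18⌋ = 4
lr = 0.1·0.2^4 = 0.1·0.0016 = 0.00016

0.00016


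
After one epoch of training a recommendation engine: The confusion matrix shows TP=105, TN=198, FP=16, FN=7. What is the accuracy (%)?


Accuracy = (TP+TN)/(TP+TN+FP+FN)
= (105+198)/(326)
= 303/326 = 92.94%

92.94%


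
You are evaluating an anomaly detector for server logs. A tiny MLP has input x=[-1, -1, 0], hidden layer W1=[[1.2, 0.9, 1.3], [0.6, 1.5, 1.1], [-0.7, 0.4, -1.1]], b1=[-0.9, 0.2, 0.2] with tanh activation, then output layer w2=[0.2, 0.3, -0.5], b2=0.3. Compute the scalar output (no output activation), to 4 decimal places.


z1[0] = (1.2)·(-1) + (0.9)·(-1) + (1.3)·(0) - 0.9 = -3.0
z1[1] = (0.6)·(-1) + (1.5)·(-1) + (1.1)·(0) + 0.2 = -1.9
z1[2] = (-0.7)·(-1) + (0.4)·(-1) + (-1.1)·(0) + 0.2 = 0.5
h = tanh(z1) = [-0.9951, -0.9562, 0.4621]
output = (0.2)·(-0.9951) + (0.3)·(-0.9562) + (-0.5)·(0.4621) + 0.3 = -0.4169

-0.4169


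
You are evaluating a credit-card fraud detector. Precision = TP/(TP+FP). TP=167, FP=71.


Precision = TP/(TP+FP)
= 167/(167+71)
= 167/238 = 70.17%

70.17%


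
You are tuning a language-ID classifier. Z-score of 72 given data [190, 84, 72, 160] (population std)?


μ = 126.5, σ = 49.8272
z = (72 - 126.5)/49.8272 = -1.0938

-1.0938


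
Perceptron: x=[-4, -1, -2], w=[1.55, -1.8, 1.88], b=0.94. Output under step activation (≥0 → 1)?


z = (-4)·(1.55) + (-1)·(-1.8) + (-2)·(1.88) + 0.94
  = -7.22
step(z) = 0 (z<0)

0


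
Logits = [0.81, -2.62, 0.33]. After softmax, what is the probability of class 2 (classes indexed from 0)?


Exponentials: e^0.81=2.2479, e^-2.62=0.0728, e^0.33=1.391
Sum = 3.7117
Softmax = [0.6056, 0.0196, 0.3748]
p[2] = 1.391/3.7117 = 0.3748

0.3748


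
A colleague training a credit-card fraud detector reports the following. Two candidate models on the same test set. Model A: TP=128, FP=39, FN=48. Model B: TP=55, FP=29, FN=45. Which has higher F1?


Model A: P=128/167=0.7665, R=128/176=0.7273, F1=2PR/(P+R)=2TP/(2TP+FP+FN)=256/343=0.7464
Model B: P=55/84=0.6548, R=55/100=0.55, F1=2PR/(P+R)=2TP/(2TP+FP+FN)=110/184=0.5978
0.7464 > 0.5978 → Model A

Model A


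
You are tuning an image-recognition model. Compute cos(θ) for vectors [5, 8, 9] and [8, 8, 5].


A·B = 5·8 + 8·8 + 9·5 = 149
‖A‖ = √170 = 13.0384, ‖B‖ = √153 = 12.3693
cos = 149/(√170·√153) = 149/√26010 = 0.9239

0.9239


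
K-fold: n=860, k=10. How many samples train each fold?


Fold size = 860/10 = 86
Training per fold = 860 - 86 = 774

774


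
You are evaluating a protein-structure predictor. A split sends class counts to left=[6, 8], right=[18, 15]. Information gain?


Parent = [24, 23], H_parent = 0.9997
H_left = 0.9852 (n=14), H_right = 0.994 (n=33)
H_children = (14/47)·0.9852 + (33/47)·0.994 = 0.9914
IG = 0.9997 - 0.9914 = 0.0083

0.0083


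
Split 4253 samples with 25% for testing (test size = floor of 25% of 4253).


Test = ⌊4253·25/100⌋ = 1063
Train = 4253 - 1063 = 3190

Train: 3190, Test: 1063


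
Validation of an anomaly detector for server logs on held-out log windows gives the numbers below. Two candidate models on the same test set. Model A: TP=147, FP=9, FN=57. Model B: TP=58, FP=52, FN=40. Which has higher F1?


Model A: P=147/156=0.9423, R=147/204=0.7206, F1=2PR/(P+R)=2TP/(2TP+FP+FN)=294/360=0.8167
Model B: P=58/110=0.5273, R=58/98=0.5918, F1=2PR/(P+R)=2TP/(2TP+FP+FN)=116/208=0.5577
0.8167 > 0.5577 → Model A

Model A


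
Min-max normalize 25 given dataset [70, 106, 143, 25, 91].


min=25, max=143
(25-25)/(143-25) = 0/118 = 0.0

0.0


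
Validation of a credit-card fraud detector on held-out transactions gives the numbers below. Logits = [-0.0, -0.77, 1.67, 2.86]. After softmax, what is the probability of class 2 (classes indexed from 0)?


Exponentials: e^-0.0=1, e^-0.77=0.463, e^1.67=5.3122, e^2.86=17.4615
Sum = 24.2367
Softmax = [0.0413, 0.0191, 0.2192, 0.7205]
p[2] = 5.3122/24.2367 = 0.2192

0.2192


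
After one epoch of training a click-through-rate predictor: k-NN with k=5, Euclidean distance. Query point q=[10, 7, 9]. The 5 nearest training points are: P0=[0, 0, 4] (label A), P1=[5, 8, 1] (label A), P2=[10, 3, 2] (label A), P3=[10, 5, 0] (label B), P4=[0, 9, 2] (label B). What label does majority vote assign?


d(q,P0) = 13.1909  (label A)
d(q,P1) = 9.4868  (label A)
d(q,P2) = 8.0623  (label A)
d(q,P3) = 9.2195  (label B)
d(q,P4) = 12.3693  (label B)
Votes: A=3, B=2
Majority → A

A


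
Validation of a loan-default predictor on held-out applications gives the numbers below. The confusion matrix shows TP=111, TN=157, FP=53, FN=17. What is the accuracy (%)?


Accuracy = (TP+TN)/(TP+TN+FP+FN)
= (111+157)/(338)
= 268/338 = 79.29%

79.29%


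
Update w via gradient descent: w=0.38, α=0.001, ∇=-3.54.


w_new = w - α·∇
= 0.38 - 0.001·-3.54
= 0.38 + 0.00354
= 0.38354

0.38354


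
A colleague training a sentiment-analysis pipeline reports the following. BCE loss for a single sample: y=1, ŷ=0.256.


BCE = -[y·ln(p) + (1-y)·ln(1-p)]
= -1·ln(0.256) - 0
= -ln(0.256) = 1.3626

1.3626


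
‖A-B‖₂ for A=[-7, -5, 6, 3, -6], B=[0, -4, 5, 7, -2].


d = √((-7-0)² + (-5+ 4)² + (6-5)² + (3-7)² + (-6+ 2)²)
  = √(49 + 1 + 1 + 16 + 16)
  = √83 = 9.1104

9.1104


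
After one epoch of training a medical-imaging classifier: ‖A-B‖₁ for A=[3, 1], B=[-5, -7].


d = |3+ 5| + |1+ 7|
  = 8 + 8
  = 16

16


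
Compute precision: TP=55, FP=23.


Precision = TP/(TP+FP)
= 55/(55+23)
= 55/78 = 70.51%

70.51%


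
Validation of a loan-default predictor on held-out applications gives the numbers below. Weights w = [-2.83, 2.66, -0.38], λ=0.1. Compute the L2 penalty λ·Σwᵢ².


‖w‖₂² = (-2.83)² + (2.66)² + (-0.38)²
     = 8.0089 + 7.0756 + 0.1444
     = 15.2289
λ·‖w‖₂² = 0.1·15.2289 = 1.52289

1.52289


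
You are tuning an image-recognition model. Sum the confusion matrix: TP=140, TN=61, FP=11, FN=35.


Total = TP + TN + FP + FN
= 140 + 61 + 11 + 35
= 247
(Predicted positive: 151, predicted negative: 96)

247


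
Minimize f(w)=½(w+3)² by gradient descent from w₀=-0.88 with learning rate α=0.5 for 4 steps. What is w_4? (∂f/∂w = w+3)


step 1: grad = -0.88+3 = 2.12; w = -0.88 - 0.5·(2.12) = -1.94
step 2: grad = -1.94+3 = 1.06; w = -1.94 - 0.5·(1.06) = -2.47
step 3: grad = -2.47+3 = 0.53; w = -2.47 - 0.5·(0.53) = -2.735
step 4: grad = -2.735+3 = 0.265; w = -2.735 - 0.5·(0.265) = -2.8675

-2.8675


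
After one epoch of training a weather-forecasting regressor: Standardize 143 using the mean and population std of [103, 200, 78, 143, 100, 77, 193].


μ = 127.7143, σ = 48.023
z = (143 - 127.7143)/48.023 = 0.3183

0.3183


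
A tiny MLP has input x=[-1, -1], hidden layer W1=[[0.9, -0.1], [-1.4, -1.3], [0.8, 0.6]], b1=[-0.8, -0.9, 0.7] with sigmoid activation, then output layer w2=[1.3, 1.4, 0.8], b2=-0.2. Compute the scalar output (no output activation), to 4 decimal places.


z1[0] = (0.9)·(-1) + (-0.1)·(-1) - 0.8 = -1.6
z1[1] = (-1.4)·(-1) + (-1.3)·(-1) - 0.9 = 1.8
z1[2] = (0.8)·(-1) + (0.6)·(-1) + 0.7 = -0.7
h = sigmoid(z1) = [0.168, 0.8581, 0.3318]
output = (1.3)·(0.168) + (1.4)·(0.8581) + (0.8)·(0.3318) - 0.2 = 1.4852

1.4852


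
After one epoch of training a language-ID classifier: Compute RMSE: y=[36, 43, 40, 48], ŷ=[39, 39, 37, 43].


MSE = 59/4 = 14.75
RMSE = √(59/4) = 3.8406

3.8406


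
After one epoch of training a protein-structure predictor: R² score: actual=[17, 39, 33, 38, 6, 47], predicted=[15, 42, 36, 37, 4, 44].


ȳ = 30
SS_res = Σ(y-ŷ)² = 36
SS_tot = Σ(y-ȳ)² = 1188
R² = 1 - SS_res/SS_tot = 1 - 0.0303 = 0.9697

0.9697


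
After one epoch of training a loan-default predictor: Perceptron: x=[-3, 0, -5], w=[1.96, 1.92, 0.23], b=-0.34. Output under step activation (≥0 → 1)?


z = (-3)·(1.96) + (0)·(1.92) + (-5)·(0.23) - 0.34
  = -7.37
step(z) = 0 (z<0)

0


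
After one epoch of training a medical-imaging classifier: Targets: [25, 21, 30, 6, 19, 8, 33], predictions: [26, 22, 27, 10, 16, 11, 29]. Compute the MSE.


Squared errors: (25-26)²=1, (21-22)²=1, (30-27)²=9, (6-10)²=16, (19-16)²=9, (8-11)²=9, (33-29)²=16
Sum = 61
MSE = 61/7 = 61/7

61/7


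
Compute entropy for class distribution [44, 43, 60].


Probabilities: [44/147, 43/147, 60/147] ≈ [0.2993, 0.2925, 0.4082]
H = -((44/147)·log₂(44/147) + (43/147)·log₂(43/147) + (60/147)·log₂(60/147))
  = 1.5673 bits

1.5673 bits


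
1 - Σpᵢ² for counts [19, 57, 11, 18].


Probabilities: [19/105, 57/105, 11/105, 18/105] ≈ [0.181, 0.5429, 0.1048, 0.1714]
Σpᵢ² = (361 + 3249 + 121 + 324)/105² = 4055/11025
Gini = 1 - Σpᵢ² = 1 - 4055/11025 = 0.6322

0.6322


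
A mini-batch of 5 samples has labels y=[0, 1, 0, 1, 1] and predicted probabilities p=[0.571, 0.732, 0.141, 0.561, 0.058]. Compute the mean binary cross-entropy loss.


L[0] = -ln(1-0.571) = -ln(0.429) = 0.8463
L[1] = -ln(0.732) = 0.312
L[2] = -ln(1-0.141) = -ln(0.859) = 0.152
L[3] = -ln(0.561) = 0.578
L[4] = -ln(0.058) = 2.8473
mean = (0.8463 + 0.312 + 0.152 + 0.578 + 2.8473)/5 = 0.9471

0.9471


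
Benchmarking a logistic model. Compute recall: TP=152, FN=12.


Recall = TP/(TP+FN)
= 152/(152+12)
= 152/164 = 92.68%

92.68%


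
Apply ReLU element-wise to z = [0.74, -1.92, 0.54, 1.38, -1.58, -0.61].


ReLU(0.74) = max(0, 0.74) = 0.74
ReLU(-1.92) = max(0, -1.92) = 0.0
ReLU(0.54) = max(0, 0.54) = 0.54
ReLU(1.38) = max(0, 1.38) = 1.38
ReLU(-1.58) = max(0, -1.58) = 0.0
ReLU(-0.61) = max(0, -0.61) = 0.0
result = [0.74, 0.0, 0.54, 1.38, 0.0, 0.0]

[0.74, 0.0, 0.54, 1.38, 0.0, 0.0]


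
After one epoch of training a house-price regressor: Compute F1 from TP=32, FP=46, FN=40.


Precision = 32/78 = 0.4103
Recall = 32/72 = 0.4444
F1 = 2·P·R/(P+R) = 2·TP/(2·TP+FP+FN) = 64/(64+46+40) = 64/150 = 0.4267

0.4267


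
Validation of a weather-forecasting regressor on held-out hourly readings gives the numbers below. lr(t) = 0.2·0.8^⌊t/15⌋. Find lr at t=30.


n_drops = ⌊30/15⌋ = 2
lr = 0.2·0.8^2 = 0.2·0.64 = 0.128

0.128


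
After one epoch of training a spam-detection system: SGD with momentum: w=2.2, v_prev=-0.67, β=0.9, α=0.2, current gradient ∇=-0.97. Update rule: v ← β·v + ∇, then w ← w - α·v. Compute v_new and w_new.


v_new = 0.9·-0.67 - 0.97 = -0.603 - 0.97 = -1.573
w_new = 2.2 - 0.2·-1.573 = 2.2 + 0.3146 = 2.5146

v_new=-1.573, w_new=2.5146


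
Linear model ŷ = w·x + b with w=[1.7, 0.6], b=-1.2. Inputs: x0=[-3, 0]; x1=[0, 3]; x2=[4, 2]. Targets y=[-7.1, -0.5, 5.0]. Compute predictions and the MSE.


ŷ0 = (1.7)·(-3) + (0.6)·(0) - 1.2 = -6.3
ŷ1 = (1.7)·(0) + (0.6)·(3) - 1.2 = 0.6
ŷ2 = (1.7)·(4) + (0.6)·(2) - 1.2 = 6.8
errors² = [0.64, 1.21, 3.24]
MSE = 5.0900/3 = 1.6967

1.6967


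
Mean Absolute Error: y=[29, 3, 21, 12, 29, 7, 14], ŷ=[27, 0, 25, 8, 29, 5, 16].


Absolute errors: |29-27|=2, |3-0|=3, |21-25|=4, |12-8|=4, |29-29|=0, |7-5|=2, |14-16|=2
Sum = 17
MAE = 17/7 = 17/7

17/7


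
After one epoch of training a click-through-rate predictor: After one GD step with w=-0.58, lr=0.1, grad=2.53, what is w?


w_new = w - α·∇
= -0.58 - 0.1·2.53
= -0.58 - 0.253
= -0.833

-0.833


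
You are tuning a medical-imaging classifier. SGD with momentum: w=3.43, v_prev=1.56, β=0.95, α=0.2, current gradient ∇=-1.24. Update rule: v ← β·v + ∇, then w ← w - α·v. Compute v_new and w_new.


v_new = 0.95·1.56 - 1.24 = 1.482 - 1.24 = 0.242
w_new = 3.43 - 0.2·0.242 = 3.43 - 0.0484 = 3.3816

v_new=0.242, w_new=3.3816
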